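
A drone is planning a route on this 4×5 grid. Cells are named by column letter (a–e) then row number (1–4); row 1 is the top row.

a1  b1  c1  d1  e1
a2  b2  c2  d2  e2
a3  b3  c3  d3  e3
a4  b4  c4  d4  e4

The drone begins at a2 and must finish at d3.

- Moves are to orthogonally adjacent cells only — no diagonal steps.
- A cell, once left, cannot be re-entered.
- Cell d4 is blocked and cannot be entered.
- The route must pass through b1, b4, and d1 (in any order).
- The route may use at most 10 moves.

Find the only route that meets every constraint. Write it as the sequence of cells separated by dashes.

The 10-move cap with required stops at b1, b4, d1 leaves no slack for detours.
Route from a2: 2× down (reaching a4), right to b4, 3× up (reaching b1), 2× right (reaching d1), 2× down (reaching d3) — 10 moves in all.
Check: all required cells visited; 10 ≤ 10 moves.

a2 - a3 - a4 - b4 - b3 - b2 - b1 - c1 - d1 - d2 - d3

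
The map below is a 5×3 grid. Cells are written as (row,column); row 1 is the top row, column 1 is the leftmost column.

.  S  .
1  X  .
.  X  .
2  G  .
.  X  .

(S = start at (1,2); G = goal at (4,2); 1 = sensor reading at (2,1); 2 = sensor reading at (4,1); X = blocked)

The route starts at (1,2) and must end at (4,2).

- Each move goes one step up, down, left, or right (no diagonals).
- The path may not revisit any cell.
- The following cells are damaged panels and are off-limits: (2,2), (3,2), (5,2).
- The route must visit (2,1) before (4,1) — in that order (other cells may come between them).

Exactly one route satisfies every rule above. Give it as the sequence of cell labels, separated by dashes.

The waypoints must appear in the order (2,1), (4,1), with no cell reused.
Route from (1,2): left to (1,1), 3× down (reaching (4,1)), right to (4,2) — 5 moves in all.
Check: order respected (1 at step 2, 2 at step 4).

(1,2) - (1,1) - (2,1) - (3,1) - (4,1) - (4,2)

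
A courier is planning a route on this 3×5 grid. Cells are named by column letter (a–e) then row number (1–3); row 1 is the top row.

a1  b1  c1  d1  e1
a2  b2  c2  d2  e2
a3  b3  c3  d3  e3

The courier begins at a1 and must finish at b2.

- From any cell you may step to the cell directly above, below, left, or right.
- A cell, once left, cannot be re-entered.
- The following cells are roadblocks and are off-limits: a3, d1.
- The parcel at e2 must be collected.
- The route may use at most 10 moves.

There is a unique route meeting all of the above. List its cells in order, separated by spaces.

a1 b1 c1 c2 d2 e2 e3 d3 c3 b3 b2

Any route must reach e2 and still end at b2 within 10 moves, so the order of the required stops is forced.
Route from a1: right 2 to c1, down 1 to c2, right 2 to e2, down 1 to e3, left 3 to b3, up 1 to b2 — 10 moves in all.
Check: all required cells visited; 10 ≤ 10 moves.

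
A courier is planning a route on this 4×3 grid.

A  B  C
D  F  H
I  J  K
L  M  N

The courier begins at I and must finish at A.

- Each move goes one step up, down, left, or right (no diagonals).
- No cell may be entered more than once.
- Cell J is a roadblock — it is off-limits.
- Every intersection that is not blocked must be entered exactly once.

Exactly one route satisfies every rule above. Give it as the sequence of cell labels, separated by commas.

I, L, M, N, K, H, C, B, F, D, A

Need to visit all 11 open cells exactly once, starting at I and ending at A.
Cell L has only two open neighbours (I and M), so the path must pass straight through it: one of those is the cell it's entered from and the other is where it exits.
Route from I: down 1 to L, right 2 to N, up 3 to C, left 1 to B, down 1 to F, left 1 to D, up 1 to A — 10 moves in all.
Check: all 11 open cells covered.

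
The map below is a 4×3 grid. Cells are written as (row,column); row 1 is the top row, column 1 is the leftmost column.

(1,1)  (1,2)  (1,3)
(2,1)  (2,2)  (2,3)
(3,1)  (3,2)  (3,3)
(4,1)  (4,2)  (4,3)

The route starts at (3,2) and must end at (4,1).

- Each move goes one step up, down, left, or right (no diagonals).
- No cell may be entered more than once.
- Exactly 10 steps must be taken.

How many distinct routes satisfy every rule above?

Need simple routes of exactly 10 moves from (3,2) to (4,1) (Manhattan distance 2, so 4 moves are spent on a detour and 4 undoing it).
Enumerating: (3,2) (2,2) (2,1) (1,1) (1,2) (1,3) (2,3) (3,3) (4,3) (4,2) (4,1) | (3,2) (4,2) (4,3) (3,3) (2,3) (1,3) (1,2) (2,2) (2,1) (3,1) (4,1) | (3,2) (4,2) (4,3) (3,3) (2,3) (1,3) (1,2) (1,1) (2,1) (3,1) (4,1) | (3,2) (4,2) (4,3) (3,3) (2,3) (2,2) (1,2) (1,1) (2,1) (3,1) (4,1) | (3,2) (3,1) (2,1) (1,1) (1,2) (2,2) (2,3) (3,3) (4,3) (4,2) (4,1) | (3,2) (3,1) (2,1) (1,1) (1,2) (1,3) (2,3) (3,3) (4,3) (4,2) (4,1) | (3,2) (3,1) (2,1) (2,2) (1,2) (1,3) (2,3) (3,3) (4,3) (4,2) (4,1).
That gives 7 routes.

7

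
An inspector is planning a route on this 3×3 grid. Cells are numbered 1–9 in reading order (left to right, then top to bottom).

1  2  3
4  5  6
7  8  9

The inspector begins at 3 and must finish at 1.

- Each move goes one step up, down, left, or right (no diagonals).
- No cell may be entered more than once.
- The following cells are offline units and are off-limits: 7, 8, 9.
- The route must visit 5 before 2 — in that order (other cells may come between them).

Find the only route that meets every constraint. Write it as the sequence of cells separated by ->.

The waypoints must appear in the order 5, 2, with no cell reused.
Route from 3: down 1 to 6, left 1 to 5, up 1 to 2, left 1 to 1 — 4 moves in all.
Check: order respected (5 at step 2, 2 at step 3).

3 -> 6 -> 5 -> 2 -> 1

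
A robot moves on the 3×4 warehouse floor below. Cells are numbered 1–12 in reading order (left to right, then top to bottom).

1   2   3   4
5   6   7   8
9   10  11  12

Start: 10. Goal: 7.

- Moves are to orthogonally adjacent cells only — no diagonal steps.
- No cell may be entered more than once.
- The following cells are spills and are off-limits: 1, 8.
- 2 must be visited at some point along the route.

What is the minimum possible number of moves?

4

Any route passes through 2 somewhere between 10 and 7. Summing Manhattan distances along the two legs (10 → 2 → 7) gives a lower bound of 2 + 2 = 4 moves.
A route of 4 moves achieves this: 10 → 6 → 2 → 3 → 7.
Since 4 matches the lower bound, it is optimal.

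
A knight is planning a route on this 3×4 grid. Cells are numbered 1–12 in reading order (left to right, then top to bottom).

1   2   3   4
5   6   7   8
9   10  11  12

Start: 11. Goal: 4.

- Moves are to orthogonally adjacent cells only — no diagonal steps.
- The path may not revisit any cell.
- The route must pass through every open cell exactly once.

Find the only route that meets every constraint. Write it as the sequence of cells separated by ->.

11 -> 12 -> 8 -> 7 -> 6 -> 10 -> 9 -> 5 -> 1 -> 2 -> 3 -> 4

Need to visit all 12 open cells exactly once, starting at 11 and ending at 4.
Route from 11: right to 12, up to 8, 2× left (reaching 6), down to 10, left to 9, 2× up (reaching 1), 3× right (reaching 4) — 11 moves in all.
Check: all 12 open cells covered.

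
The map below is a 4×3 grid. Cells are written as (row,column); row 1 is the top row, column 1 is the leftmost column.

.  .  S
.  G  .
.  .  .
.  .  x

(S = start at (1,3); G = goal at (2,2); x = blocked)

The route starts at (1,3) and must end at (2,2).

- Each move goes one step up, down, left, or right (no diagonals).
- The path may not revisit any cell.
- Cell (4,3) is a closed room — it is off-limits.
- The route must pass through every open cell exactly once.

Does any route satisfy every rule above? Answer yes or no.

One route that works: (1,3) → (2,3) → (3,3) → (3,2) → (4,2) → (4,1) → (3,1) → (2,1) → (1,1) → (1,2) → (2,2).

yes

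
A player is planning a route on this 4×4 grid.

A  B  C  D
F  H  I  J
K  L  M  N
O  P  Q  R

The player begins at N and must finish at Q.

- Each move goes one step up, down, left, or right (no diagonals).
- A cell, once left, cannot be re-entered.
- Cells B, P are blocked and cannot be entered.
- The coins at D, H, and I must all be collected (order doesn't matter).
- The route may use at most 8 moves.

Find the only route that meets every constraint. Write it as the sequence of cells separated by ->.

The 8-move cap with required stops at D, H, I leaves no slack for detours.
Route from N: 2× up (reaching D), left to C, down to I, left to H, down to L, right to M, down to Q — 8 moves in all.
Check: all required cells visited; 8 ≤ 8 moves.

N -> J -> D -> C -> I -> H -> L -> M -> Q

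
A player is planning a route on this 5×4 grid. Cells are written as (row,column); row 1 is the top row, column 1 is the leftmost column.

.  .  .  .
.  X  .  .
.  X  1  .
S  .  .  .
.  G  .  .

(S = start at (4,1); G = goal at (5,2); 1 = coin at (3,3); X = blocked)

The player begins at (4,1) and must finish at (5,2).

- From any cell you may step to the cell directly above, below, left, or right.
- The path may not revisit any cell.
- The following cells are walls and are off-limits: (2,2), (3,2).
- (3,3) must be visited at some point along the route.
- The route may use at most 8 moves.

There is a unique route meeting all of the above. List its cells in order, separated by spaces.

The 8-move cap with required stops at (3,3) leaves no slack for detours.
Route from (4,1): 2× right (reaching (4,3)), up to (3,3), right to (3,4), 2× down (reaching (5,4)), 2× left (reaching (5,2)) — 8 moves in all.
Check: all required cells visited; 8 ≤ 8 moves.

(4,1) (4,2) (4,3) (3,3) (3,4) (4,4) (5,4) (5,3) (5,2)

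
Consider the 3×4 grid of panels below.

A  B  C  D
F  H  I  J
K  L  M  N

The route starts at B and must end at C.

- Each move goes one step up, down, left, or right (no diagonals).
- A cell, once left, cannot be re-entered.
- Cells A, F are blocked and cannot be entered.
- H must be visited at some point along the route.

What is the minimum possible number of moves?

3

Any route passes through H somewhere between B and C. Summing Manhattan distances along the two legs (B → H → C) gives a lower bound of 1 + 2 = 3 moves.
A route of 3 moves achieves this: B → H → I → C.
Since 3 matches the lower bound, it is optimal.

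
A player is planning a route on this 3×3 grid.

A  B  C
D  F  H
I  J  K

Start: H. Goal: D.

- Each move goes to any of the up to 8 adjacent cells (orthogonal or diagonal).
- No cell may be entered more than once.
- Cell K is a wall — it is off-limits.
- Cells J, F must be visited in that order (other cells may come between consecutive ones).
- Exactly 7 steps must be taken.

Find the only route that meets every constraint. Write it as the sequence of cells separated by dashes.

The waypoints must appear in the order J, F, with no cell reused.
Route from H: down-left to J, left to I, 2× up-right (reaching C), 2× left (reaching A), down to D — 7 moves in all.
Check: order respected (J at step 1, F at step 3); 7 moves as required.

H - J - I - F - C - B - A - D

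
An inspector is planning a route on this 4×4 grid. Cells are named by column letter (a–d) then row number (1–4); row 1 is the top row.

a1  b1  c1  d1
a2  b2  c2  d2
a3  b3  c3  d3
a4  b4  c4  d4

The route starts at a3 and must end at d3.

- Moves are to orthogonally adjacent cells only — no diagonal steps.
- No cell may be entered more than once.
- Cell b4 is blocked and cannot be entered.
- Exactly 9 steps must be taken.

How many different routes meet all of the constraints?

Need simple routes of exactly 9 moves from a3 to d3 (Manhattan distance 3, so 3 moves are spent on a detour and 3 undoing it).
Branch systematically from the start, pruning whenever the remaining move budget drops below the Manhattan distance to d3 or differs from it in parity. Grouping the completions by first move — via a2: 10; via b3: 6 (no valid completion starts via a4) — and summing: 10 + 6 = 16.
That gives 16 routes.

16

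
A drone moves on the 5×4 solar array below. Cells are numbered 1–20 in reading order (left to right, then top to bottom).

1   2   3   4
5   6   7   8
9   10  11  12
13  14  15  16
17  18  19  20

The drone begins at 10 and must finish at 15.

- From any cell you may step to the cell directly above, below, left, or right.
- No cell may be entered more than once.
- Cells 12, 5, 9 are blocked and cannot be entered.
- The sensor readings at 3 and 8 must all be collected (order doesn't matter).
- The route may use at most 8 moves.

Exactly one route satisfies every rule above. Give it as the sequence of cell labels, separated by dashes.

10 - 6 - 2 - 3 - 4 - 8 - 7 - 11 - 15

The 8-move cap with required stops at 3, 8 leaves no slack for detours.
Route from 10: up 2 to 2, right 2 to 4, down 1 to 8, left 1 to 7, down 2 to 15 — 8 moves in all.
Check: all required cells visited; 8 ≤ 8 moves.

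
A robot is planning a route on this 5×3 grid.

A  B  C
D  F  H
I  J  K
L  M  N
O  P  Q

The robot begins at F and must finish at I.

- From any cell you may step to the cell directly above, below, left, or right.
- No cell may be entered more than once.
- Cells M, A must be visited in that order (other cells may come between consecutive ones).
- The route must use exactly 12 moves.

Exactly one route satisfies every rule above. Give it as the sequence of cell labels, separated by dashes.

F - J - M - P - Q - N - K - H - C - B - A - D - I

The waypoints must appear in the order M, A, with no cell reused.
Route from F: down 3 to P, right 1 to Q, up 4 to C, left 2 to A, down 2 to I — 12 moves in all.
Check: order respected (M at step 2, A at step 10); 12 moves as required.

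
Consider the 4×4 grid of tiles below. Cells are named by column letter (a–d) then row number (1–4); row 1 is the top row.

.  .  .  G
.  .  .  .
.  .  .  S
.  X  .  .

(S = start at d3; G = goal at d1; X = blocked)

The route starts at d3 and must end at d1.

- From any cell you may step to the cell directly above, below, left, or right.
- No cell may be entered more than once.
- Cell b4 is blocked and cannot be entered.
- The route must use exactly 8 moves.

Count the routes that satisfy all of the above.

Need simple routes of exactly 8 moves from d3 to d1 (Manhattan distance 2, so 3 moves are spent on a detour and 3 undoing it).
Branch systematically from the start, pruning whenever the remaining move budget drops below the Manhattan distance to d1 or differs from it in parity. Grouping the completions by first move — via d2: 2; via d4: 4; via c3: 7 — and summing: 2 + 4 + 7 = 13.
That gives 13 routes.

13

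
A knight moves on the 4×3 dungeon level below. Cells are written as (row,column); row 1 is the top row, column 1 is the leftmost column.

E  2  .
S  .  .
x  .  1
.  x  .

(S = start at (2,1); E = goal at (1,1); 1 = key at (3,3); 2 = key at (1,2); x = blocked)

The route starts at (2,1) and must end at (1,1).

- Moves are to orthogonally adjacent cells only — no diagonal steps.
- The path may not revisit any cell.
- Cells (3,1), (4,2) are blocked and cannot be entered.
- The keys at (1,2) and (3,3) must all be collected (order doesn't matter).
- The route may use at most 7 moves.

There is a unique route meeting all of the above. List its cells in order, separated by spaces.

(2,1) (2,2) (3,2) (3,3) (2,3) (1,3) (1,2) (1,1)

The budget equals the shortest possible length, so every move has to be on a shortest route through the required cells.
Route from (2,1): right to (2,2), down to (3,2), right to (3,3), 2× up (reaching (1,3)), 2× left (reaching (1,1)) — 7 moves in all.
Check: all required cells visited; 7 ≤ 7 moves.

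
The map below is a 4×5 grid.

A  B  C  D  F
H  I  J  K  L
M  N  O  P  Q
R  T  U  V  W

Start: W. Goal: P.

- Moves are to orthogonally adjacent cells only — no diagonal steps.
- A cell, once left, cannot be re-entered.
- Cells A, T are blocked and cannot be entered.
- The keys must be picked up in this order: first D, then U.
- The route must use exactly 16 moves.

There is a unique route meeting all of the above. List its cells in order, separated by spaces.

W Q L F D K J C B I H M N O U V P

The waypoints must appear in the order D, U, with no cell reused.
Route from W: up 3 to F, left 1 to D, down 1 to K, left 1 to J, up 1 to C, left 1 to B, down 1 to I, left 1 to H, down 1 to M, right 2 to O, down 1 to U, right 1 to V, up 1 to P — 16 moves in all.
Check: order respected (D at step 4, U at step 14); 16 moves as required.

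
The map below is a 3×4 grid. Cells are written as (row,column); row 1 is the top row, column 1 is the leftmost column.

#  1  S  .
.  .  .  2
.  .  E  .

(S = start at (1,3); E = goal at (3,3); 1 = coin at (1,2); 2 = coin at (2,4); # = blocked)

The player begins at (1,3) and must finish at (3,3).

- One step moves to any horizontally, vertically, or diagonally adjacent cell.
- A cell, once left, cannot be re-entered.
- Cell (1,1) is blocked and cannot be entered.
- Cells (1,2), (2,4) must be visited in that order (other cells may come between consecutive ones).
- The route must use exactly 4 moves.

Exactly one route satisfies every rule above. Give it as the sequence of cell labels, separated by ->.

The waypoints must appear in the order (1,2), (2,4), with no cell reused.
Route from (1,3): left to (1,2), down-right to (2,3), right to (2,4), down-left to (3,3) — 4 moves in all.
Check: order respected (1 at step 1, 2 at step 3); 4 moves as required.

(1,3) -> (1,2) -> (2,3) -> (2,4) -> (3,3)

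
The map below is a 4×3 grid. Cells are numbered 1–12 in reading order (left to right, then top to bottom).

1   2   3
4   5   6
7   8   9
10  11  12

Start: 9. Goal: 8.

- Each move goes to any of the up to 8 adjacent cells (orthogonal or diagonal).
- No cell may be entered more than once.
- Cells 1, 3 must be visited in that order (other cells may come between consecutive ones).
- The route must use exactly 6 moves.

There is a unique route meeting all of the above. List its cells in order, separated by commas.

9, 5, 1, 2, 3, 6, 8

The waypoints must appear in the order 1, 3, with no cell reused.
Route from 9: up-left 2 to 1, right 2 to 3, down 1 to 6, down-left 1 to 8 — 6 moves in all.
Check: order respected (1 at step 2, 3 at step 4); 6 moves as required.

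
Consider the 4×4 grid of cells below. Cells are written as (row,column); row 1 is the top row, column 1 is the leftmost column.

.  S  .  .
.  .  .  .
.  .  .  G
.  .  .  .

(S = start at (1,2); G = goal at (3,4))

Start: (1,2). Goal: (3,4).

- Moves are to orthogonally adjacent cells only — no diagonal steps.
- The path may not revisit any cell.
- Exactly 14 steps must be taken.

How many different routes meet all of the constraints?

4

Need simple routes of exactly 14 moves from (1,2) to (3,4) (Manhattan distance 4, so 5 moves are spent on a detour and 5 undoing it).
Enumerating: (1,2) (1,1) (2,1) (3,1) (4,1) (4,2) (4,3) (3,3) (3,2) (2,2) (2,3) (1,3) (1,4) (2,4) (3,4) | (1,2) (1,1) (2,1) (2,2) (3,2) (3,1) (4,1) (4,2) (4,3) (3,3) (2,3) (1,3) (1,4) (2,4) (3,4) | (1,2) (1,3) (1,4) (2,4) (2,3) (3,3) (3,2) (2,2) (2,1) (3,1) (4,1) (4,2) (4,3) (4,4) (3,4) | (1,2) (1,3) (1,4) (2,4) (2,3) (2,2) (2,1) (3,1) (4,1) (4,2) (3,2) (3,3) (4,3) (4,4) (3,4).
That gives 4 routes.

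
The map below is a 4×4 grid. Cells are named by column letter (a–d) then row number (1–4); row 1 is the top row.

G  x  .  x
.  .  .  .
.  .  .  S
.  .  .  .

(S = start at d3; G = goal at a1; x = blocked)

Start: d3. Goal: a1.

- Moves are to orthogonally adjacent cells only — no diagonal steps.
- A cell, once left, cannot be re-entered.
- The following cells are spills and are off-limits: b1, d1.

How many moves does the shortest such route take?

5

The Manhattan distance from d3 to a1 is |3−1| + |4−1| = 5, so at least 5 moves are needed.
A route of 5 moves achieves this: d3 → d2 → c2 → b2 → a2 → a1.
Since 5 matches the lower bound, it is optimal.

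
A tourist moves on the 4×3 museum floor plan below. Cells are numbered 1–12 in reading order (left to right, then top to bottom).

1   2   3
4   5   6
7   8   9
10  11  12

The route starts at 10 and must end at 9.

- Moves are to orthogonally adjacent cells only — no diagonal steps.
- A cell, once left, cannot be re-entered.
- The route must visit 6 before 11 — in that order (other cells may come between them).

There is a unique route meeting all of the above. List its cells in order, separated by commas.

The waypoints must appear in the order 6, 11, with no cell reused.
Route from 10: up 3 to 1, right 2 to 3, down 1 to 6, left 1 to 5, down 2 to 11, right 1 to 12, up 1 to 9 — 11 moves in all.
Check: order respected (6 at step 6, 11 at step 9).

10, 7, 4, 1, 2, 3, 6, 5, 8, 11, 12, 9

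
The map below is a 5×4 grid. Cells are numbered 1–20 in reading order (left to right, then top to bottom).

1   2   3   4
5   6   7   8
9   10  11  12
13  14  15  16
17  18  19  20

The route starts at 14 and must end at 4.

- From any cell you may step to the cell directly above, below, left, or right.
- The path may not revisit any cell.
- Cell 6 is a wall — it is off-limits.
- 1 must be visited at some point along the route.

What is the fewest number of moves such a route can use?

Any route passes through 1 somewhere between 14 and 4. Summing Manhattan distances along the two legs (14 → 1 → 4) gives a lower bound of 4 + 3 = 7 moves.
A route of 7 moves achieves this: 14 → 10 → 9 → 5 → 1 → 2 → 3 → 4.
Since 7 matches the lower bound, it is optimal.

7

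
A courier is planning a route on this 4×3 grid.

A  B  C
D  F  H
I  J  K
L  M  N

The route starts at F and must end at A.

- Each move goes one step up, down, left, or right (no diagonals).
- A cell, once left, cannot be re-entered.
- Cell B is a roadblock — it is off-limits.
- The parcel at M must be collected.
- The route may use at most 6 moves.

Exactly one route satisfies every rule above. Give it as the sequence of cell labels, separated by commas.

The budget equals the shortest possible length, so every move has to be on a shortest route through the required cells.
Route from F: down 2 to M, left 1 to L, up 3 to A — 6 moves in all.
Check: all required cells visited; 6 ≤ 6 moves.

F, J, M, L, I, D, A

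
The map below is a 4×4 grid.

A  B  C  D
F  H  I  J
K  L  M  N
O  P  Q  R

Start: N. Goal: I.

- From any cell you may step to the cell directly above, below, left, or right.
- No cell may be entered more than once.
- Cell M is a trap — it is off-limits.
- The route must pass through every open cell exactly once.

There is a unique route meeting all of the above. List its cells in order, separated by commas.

N, R, Q, P, O, K, L, H, F, A, B, C, D, J, I

Need to visit all 15 open cells exactly once, starting at N and ending at I.
Cell D has only two open neighbours (J and C), so the path must pass straight through it: one of those is the cell it's entered from and the other is where it exits.
Route from N: down to R, 3× left (reaching O), up to K, right to L, up to H, left to F, up to A, 3× right (reaching D), down to J, left to I — 14 moves in all.
Check: all 15 open cells covered.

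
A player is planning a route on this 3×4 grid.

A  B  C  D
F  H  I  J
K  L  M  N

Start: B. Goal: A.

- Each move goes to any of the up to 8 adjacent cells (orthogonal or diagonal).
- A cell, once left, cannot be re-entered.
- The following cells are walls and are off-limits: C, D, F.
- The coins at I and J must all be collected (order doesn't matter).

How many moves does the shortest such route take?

Any route passes through I and J in some order between B and A. Summing Chebyshev distances along each leg and taking the cheapest ordering (B → J → I → A) gives a lower bound of 2 + 1 + 2 = 5 moves.
A route of 5 moves achieves this: B → I → J → M → H → A.
Since 5 matches the lower bound, it is optimal.

5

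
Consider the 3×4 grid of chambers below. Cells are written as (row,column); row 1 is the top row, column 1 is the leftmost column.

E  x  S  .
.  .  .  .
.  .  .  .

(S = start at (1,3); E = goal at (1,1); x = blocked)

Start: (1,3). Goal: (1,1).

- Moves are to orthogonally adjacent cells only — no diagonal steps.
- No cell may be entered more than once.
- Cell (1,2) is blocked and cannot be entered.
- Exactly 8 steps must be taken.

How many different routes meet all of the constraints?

8

Need simple routes of exactly 8 moves from (1,3) to (1,1) (Manhattan distance 2, so 3 moves are spent on a detour and 3 undoing it).
Enumerating: (1,3) (2,3) (2,4) (3,4) (3,3) (3,2) (2,2) (2,1) (1,1) | (1,3) (2,3) (2,4) (3,4) (3,3) (3,2) (3,1) (2,1) (1,1) | (1,3) (1,4) (2,4) (3,4) (3,3) (2,3) (2,2) (2,1) (1,1) | (1,3) (1,4) (2,4) (3,4) (3,3) (3,2) (2,2) (2,1) (1,1) | (1,3) (1,4) (2,4) (3,4) (3,3) (3,2) (3,1) (2,1) (1,1) | (1,3) (1,4) (2,4) (2,3) (3,3) (3,2) (2,2) (2,1) (1,1) | (1,3) (1,4) (2,4) (2,3) (3,3) (3,2) (3,1) (2,1) (1,1) | (1,3) (1,4) (2,4) (2,3) (2,2) (3,2) (3,1) (2,1) (1,1).
That gives 8 routes.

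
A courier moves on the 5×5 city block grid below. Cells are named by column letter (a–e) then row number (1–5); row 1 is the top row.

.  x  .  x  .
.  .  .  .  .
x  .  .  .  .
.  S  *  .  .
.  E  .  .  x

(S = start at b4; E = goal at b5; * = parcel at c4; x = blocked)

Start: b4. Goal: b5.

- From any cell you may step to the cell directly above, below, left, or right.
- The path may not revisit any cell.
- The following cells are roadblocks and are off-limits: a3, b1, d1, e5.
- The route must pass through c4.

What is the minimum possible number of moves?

3

Any route passes through c4 somewhere between b4 and b5. Summing Manhattan distances along the two legs (b4 → c4 → b5) gives a lower bound of 1 + 2 = 3 moves.
A route of 3 moves achieves this: b4 → c4 → c5 → b5.
Since 3 matches the lower bound, it is optimal.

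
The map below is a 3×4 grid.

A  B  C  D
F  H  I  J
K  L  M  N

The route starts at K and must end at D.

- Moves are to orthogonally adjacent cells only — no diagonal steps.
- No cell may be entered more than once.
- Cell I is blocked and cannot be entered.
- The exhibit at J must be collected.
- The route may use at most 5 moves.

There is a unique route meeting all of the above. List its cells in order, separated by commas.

K, L, M, N, J, D

The 5-move cap with required stops at J leaves no slack for detours.
Route from K: right 3 to N, up 2 to D — 5 moves in all.
Check: all required cells visited; 5 ≤ 5 moves.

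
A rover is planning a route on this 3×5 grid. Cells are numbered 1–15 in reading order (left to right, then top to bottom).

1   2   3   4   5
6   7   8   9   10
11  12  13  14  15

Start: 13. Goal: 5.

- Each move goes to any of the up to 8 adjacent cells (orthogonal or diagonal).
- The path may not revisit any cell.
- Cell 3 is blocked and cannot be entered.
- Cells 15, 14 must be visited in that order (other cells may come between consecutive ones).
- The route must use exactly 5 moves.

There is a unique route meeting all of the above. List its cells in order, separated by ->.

13 -> 9 -> 15 -> 14 -> 10 -> 5

The waypoints must appear in the order 15, 14, with no cell reused.
Route from 13: up-right to 9, down-right to 15, left to 14, up-right to 10, up to 5 — 5 moves in all.
Check: order respected (15 at step 2, 14 at step 3); 5 moves as required.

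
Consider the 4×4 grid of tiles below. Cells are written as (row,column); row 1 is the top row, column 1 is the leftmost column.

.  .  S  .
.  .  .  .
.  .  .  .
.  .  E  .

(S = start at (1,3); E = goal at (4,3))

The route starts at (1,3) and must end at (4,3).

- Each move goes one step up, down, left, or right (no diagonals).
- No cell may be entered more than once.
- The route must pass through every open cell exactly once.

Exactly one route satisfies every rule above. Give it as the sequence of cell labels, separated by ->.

(1,3) -> (1,4) -> (2,4) -> (2,3) -> (2,2) -> (1,2) -> (1,1) -> (2,1) -> (3,1) -> (4,1) -> (4,2) -> (3,2) -> (3,3) -> (3,4) -> (4,4) -> (4,3)

Need to visit all 16 open cells exactly once, starting at (1,3) and ending at (4,3).
Cell (1,4) has only two open neighbours ((2,4) and (1,3)), so the path must pass straight through it: one of those is the cell it's entered from and the other is where it exits.
Route from (1,3): right 1 to (1,4), down 1 to (2,4), left 2 to (2,2), up 1 to (1,2), left 1 to (1,1), down 3 to (4,1), right 1 to (4,2), up 1 to (3,2), right 2 to (3,4), down 1 to (4,4), left 1 to (4,3) — 15 moves in all.
Check: all 16 open cells covered.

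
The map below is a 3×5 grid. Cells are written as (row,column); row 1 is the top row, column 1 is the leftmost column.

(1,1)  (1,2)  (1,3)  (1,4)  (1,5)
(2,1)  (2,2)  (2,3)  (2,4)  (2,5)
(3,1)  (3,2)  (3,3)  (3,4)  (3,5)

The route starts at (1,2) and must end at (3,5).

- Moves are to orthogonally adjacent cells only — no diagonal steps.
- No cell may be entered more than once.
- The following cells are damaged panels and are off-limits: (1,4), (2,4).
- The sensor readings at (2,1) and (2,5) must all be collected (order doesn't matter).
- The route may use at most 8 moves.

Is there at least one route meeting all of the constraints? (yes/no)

no

Every way from (1,2) to (2,5) runs through (3,5) — but (3,5) is where the route must end, so it would be entered once on the way to (2,5) and again at the finish.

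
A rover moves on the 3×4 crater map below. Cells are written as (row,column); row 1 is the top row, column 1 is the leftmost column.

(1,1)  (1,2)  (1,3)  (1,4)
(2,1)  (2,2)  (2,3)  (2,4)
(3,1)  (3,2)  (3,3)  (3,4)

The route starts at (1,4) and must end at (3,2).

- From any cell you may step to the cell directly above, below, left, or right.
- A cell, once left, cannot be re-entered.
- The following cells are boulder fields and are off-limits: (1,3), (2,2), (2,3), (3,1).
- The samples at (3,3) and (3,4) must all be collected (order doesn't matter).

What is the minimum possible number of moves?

Any route passes through (3,3) and (3,4) in some order between (1,4) and (3,2). Summing Manhattan distances along each leg and taking the cheapest ordering ((1,4) → (3,4) → (3,3) → (3,2)) gives a lower bound of 2 + 1 + 1 = 4 moves.
A route of 4 moves achieves this: (1,4) → (2,4) → (3,4) → (3,3) → (3,2).
Since 4 matches the lower bound, it is optimal.

4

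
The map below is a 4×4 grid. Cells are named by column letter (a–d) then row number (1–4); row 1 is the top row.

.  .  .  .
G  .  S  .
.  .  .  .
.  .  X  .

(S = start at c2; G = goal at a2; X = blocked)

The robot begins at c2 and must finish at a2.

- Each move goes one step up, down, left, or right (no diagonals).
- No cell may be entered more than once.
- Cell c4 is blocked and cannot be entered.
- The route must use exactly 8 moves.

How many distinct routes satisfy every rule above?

8

Need simple routes of exactly 8 moves from c2 to a2 (Manhattan distance 2, so 3 moves are spent on a detour and 3 undoing it).
Enumerating: c2 c1 b1 b2 b3 b4 a4 a3 a2 | c2 c1 d1 d2 d3 c3 b3 b2 a2 | c2 c1 d1 d2 d3 c3 b3 a3 a2 | c2 c3 d3 d2 d1 c1 b1 b2 a2 | c2 c3 d3 d2 d1 c1 b1 a1 a2 | c2 d2 d1 c1 b1 b2 b3 a3 a2 | c2 d2 d3 c3 b3 b2 b1 a1 a2 | c2 d2 d3 c3 b3 b4 a4 a3 a2.
That gives 8 routes.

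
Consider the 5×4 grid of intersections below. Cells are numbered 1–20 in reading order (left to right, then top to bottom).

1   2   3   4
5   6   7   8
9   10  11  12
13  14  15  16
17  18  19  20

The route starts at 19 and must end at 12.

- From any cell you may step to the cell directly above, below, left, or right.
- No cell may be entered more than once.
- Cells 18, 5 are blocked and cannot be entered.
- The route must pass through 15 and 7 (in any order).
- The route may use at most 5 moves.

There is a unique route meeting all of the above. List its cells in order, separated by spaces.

19 15 11 7 8 12

The budget equals the shortest possible length, so every move has to be on a shortest route through the required cells.
Route from 19: up 3 to 7, right 1 to 8, down 1 to 12 — 5 moves in all.
Check: all required cells visited; 5 ≤ 5 moves.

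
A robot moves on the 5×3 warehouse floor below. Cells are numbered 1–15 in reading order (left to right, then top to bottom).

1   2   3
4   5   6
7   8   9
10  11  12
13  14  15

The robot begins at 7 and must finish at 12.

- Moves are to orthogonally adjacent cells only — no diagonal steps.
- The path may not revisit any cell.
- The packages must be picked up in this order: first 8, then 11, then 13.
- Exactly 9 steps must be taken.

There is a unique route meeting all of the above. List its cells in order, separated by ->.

7 -> 4 -> 5 -> 8 -> 11 -> 10 -> 13 -> 14 -> 15 -> 12

The waypoints must appear in the order 8, 11, 13, with no cell reused.
Route from 7: up 1 to 4, right 1 to 5, down 2 to 11, left 1 to 10, down 1 to 13, right 2 to 15, up 1 to 12 — 9 moves in all.
Check: order respected (8 at step 3, 11 at step 4, 13 at step 6); 9 moves as required.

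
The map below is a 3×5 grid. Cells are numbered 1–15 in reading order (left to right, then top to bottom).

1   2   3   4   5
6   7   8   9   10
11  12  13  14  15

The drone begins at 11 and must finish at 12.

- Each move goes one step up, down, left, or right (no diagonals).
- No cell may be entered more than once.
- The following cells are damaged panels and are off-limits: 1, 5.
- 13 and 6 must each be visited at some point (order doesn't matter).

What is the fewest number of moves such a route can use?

Any route passes through 13 and 6 in some order between 11 and 12. Summing Manhattan distances along each leg and taking the cheapest ordering (11 → 6 → 13 → 12) gives a lower bound of 1 + 3 + 1 = 5 moves.
A route of 5 moves achieves this: 11 → 6 → 7 → 8 → 13 → 12.
Since 5 matches the lower bound, it is optimal.

5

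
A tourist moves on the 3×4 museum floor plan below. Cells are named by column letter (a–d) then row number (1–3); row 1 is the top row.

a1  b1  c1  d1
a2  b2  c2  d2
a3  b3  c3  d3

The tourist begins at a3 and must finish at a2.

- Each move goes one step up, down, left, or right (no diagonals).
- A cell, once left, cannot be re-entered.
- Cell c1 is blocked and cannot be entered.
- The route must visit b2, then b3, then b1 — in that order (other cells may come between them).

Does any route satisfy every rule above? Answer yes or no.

no

Ignoring the required order, 3 revisit-free routes from a3 to a2 pass through all of b2, b3, and b1; the waypoint orders that occur are b3 → b2 → b1 (3) — never b2 → b3 → b1.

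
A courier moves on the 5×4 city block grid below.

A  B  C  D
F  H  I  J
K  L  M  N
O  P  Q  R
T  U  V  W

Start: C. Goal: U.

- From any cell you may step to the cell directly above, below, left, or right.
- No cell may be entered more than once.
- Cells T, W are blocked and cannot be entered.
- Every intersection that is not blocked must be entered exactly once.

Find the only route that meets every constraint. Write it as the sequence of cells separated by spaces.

Need to visit all 18 open cells exactly once, starting at C and ending at U.
Cell R has only two open neighbours (N and Q), so the path must pass straight through it: one of those is the cell it's entered from and the other is where it exits.
Route from C: right 1 to D, down 1 to J, left 2 to H, up 1 to B, left 1 to A, down 3 to O, right 1 to P, up 1 to L, right 2 to N, down 1 to R, left 1 to Q, down 1 to V, left 1 to U — 17 moves in all.
Check: all 18 open cells covered.

C D J I H B A F K O P L M N R Q V U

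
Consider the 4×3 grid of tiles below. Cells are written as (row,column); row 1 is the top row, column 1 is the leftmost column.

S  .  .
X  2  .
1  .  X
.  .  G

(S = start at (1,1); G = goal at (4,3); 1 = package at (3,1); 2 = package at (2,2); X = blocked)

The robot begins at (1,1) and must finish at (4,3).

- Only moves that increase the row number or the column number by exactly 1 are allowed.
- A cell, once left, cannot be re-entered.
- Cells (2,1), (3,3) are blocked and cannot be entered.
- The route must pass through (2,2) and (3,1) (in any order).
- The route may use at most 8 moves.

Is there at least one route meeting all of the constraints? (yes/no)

(3,1) is below but to the left of (2,2): going (2,2) → (3,1) would need a leftward move and (3,1) → (2,2) an upward move, so no right/down-only route can visit both required cells.

no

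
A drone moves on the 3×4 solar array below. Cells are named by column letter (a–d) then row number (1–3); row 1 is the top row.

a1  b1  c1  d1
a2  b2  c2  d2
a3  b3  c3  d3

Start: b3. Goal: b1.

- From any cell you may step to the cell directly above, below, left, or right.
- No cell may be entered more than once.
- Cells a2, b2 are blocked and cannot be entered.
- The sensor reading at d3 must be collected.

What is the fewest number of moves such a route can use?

Any route passes through d3 somewhere between b3 and b1. Summing Manhattan distances along the two legs (b3 → d3 → b1) gives a lower bound of 2 + 4 = 6 moves.
A route of 6 moves achieves this: b3 → c3 → d3 → d2 → d1 → c1 → b1.
Since 6 matches the lower bound, it is optimal.

6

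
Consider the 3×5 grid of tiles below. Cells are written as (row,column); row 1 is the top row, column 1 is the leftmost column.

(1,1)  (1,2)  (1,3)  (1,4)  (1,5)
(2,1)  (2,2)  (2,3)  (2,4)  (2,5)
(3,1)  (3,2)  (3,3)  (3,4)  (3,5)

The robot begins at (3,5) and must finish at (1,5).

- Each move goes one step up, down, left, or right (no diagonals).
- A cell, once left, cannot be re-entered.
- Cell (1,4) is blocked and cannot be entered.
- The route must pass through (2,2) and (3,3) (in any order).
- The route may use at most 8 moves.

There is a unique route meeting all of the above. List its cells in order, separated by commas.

Any route must reach (2,2) and (3,3) and still end at (1,5) within 8 moves, so the order of the required stops is forced.
Route from (3,5): left 3 to (3,2), up 1 to (2,2), right 3 to (2,5), up 1 to (1,5) — 8 moves in all.
Check: all required cells visited; 8 ≤ 8 moves.

(3,5), (3,4), (3,3), (3,2), (2,2), (2,3), (2,4), (2,5), (1,5)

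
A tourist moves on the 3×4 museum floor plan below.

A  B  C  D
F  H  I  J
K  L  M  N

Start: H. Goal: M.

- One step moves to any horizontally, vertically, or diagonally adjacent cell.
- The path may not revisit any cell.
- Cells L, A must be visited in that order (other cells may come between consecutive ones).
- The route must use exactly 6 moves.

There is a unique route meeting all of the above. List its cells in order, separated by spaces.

The waypoints must appear in the order L, A, with no cell reused.
Route from H: down 1 to L, up-left 1 to F, up 1 to A, right 1 to B, down-right 1 to I, down 1 to M — 6 moves in all.
Check: order respected (L at step 1, A at step 3); 6 moves as required.

H L F A B I M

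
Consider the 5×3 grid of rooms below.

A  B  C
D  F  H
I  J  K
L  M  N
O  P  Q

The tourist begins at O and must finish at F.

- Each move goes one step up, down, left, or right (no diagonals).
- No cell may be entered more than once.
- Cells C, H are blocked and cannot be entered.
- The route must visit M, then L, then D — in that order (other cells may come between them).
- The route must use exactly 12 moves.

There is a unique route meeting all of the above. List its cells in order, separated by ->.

O -> P -> Q -> N -> K -> J -> M -> L -> I -> D -> A -> B -> F

The waypoints must appear in the order M, L, D, with no cell reused.
Route from O: right 2 to Q, up 2 to K, left 1 to J, down 1 to M, left 1 to L, up 3 to A, right 1 to B, down 1 to F — 12 moves in all.
Check: order respected (M at step 6, L at step 7, D at step 9); 12 moves as required.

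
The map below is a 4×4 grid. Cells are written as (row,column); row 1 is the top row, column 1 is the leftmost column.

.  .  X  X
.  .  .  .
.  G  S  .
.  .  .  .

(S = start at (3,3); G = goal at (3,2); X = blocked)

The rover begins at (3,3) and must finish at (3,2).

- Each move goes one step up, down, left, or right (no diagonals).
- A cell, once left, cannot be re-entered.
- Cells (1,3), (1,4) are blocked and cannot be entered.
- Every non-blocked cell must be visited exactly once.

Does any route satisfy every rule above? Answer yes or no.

One route that works: (3,3) → (2,3) → (2,4) → (3,4) → (4,4) → (4,3) → (4,2) → (4,1) → (3,1) → (2,1) → (1,1) → (1,2) → (2,2) → (3,2).

yes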